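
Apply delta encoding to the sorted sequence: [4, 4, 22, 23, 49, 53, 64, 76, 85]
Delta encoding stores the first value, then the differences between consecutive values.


First value: 4
Deltas:
  4 - 4 = 0
  22 - 4 = 18
  23 - 22 = 1
  49 - 23 = 26
  53 - 49 = 4
  64 - 53 = 11
  76 - 64 = 12
  85 - 76 = 9


Delta encoded: [4, 0, 18, 1, 26, 4, 11, 12, 9]


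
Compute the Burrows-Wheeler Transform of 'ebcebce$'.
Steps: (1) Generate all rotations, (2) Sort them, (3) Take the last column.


Rotations (sorted):
  0: $ebcebce -> last char: e
  1: bce$ebce -> last char: e
  2: bcebce$e -> last char: e
  3: ce$ebceb -> last char: b
  4: cebce$eb -> last char: b
  5: e$ebcebc -> last char: c
  6: ebce$ebc -> last char: c
  7: ebcebce$ -> last char: $


BWT = eeebbcc$


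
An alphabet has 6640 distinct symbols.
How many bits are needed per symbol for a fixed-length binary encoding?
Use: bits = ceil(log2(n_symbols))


log2(6640) = 12.697
Bracket: 2^12 = 4096 < 6640 <= 2^13 = 8192
So ceil(log2(6640)) = 13

bits = ceil(log2(6640)) = ceil(12.697) = 13 bits


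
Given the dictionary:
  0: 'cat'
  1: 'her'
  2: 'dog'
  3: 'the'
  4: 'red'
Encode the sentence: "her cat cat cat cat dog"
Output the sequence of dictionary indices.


Look up each word in the dictionary:
  'her' -> 1
  'cat' -> 0
  'cat' -> 0
  'cat' -> 0
  'cat' -> 0
  'dog' -> 2

Encoded: [1, 0, 0, 0, 0, 2]


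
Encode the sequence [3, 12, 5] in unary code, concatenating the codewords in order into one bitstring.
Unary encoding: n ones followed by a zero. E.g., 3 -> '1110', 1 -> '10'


Encode each number as n ones followed by a terminating 0:
  3 -> 1110 (4 bits)
  12 -> 1111111111110 (13 bits)
  5 -> 111110 (6 bits)
Total length = 4 + 13 + 6 = 23 bits.

Unary([3, 12, 5]) = 11101111111111110111110 (23 bits)


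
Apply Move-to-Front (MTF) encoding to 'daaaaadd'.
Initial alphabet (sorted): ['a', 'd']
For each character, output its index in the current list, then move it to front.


MTF encoding:
'd': index 1 in ['a', 'd'] -> ['d', 'a']
'a': index 1 in ['d', 'a'] -> ['a', 'd']
'a': index 0 in ['a', 'd'] -> ['a', 'd']
'a': index 0 in ['a', 'd'] -> ['a', 'd']
'a': index 0 in ['a', 'd'] -> ['a', 'd']
'a': index 0 in ['a', 'd'] -> ['a', 'd']
'd': index 1 in ['a', 'd'] -> ['d', 'a']
'd': index 0 in ['d', 'a'] -> ['d', 'a']


Output: [1, 1, 0, 0, 0, 0, 1, 0]


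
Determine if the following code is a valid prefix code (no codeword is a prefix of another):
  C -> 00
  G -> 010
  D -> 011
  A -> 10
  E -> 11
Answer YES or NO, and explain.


Checking each pair (does one codeword prefix another?):
  C='00' vs G='010': no prefix
  C='00' vs D='011': no prefix
  C='00' vs A='10': no prefix
  C='00' vs E='11': no prefix
  G='010' vs C='00': no prefix
  G='010' vs D='011': no prefix
  G='010' vs A='10': no prefix
  G='010' vs E='11': no prefix
  D='011' vs C='00': no prefix
  D='011' vs G='010': no prefix
  D='011' vs A='10': no prefix
  D='011' vs E='11': no prefix
  A='10' vs C='00': no prefix
  A='10' vs G='010': no prefix
  A='10' vs D='011': no prefix
  A='10' vs E='11': no prefix
  E='11' vs C='00': no prefix
  E='11' vs G='010': no prefix
  E='11' vs D='011': no prefix
  E='11' vs A='10': no prefix
No violation found over all pairs.

YES -- this is a valid prefix code. No codeword is a prefix of any other codeword.


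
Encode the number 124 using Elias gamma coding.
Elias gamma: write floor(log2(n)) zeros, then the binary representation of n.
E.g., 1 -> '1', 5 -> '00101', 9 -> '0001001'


num_bits = floor(log2(124)) + 1 = 7
leading_zeros = num_bits - 1 = 6
binary(124) = 1111100

Elias gamma(124) = '000000' + '1111100' = 0000001111100 (13 bits)


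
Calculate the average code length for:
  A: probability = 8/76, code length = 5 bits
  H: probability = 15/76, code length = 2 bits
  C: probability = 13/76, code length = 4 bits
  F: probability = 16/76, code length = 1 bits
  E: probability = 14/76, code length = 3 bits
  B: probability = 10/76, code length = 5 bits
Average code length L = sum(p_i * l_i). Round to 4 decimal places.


Weighted contributions p_i * l_i:
  A: (8/76) * 5 = 40/76
  H: (15/76) * 2 = 30/76
  C: (13/76) * 4 = 52/76
  F: (16/76) * 1 = 16/76
  E: (14/76) * 3 = 42/76
  B: (10/76) * 5 = 50/76
Sum = (40 + 30 + 52 + 16 + 42 + 50)/76 = 230/76

L = 230/76 = 3.0263 bits/symbol


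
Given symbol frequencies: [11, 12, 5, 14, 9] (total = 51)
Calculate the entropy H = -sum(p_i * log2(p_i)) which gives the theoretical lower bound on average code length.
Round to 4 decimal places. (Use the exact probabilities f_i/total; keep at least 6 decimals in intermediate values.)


Per-symbol terms -p_i * log2(p_i) with p_i = f_i/51:
  p = 11/51 = 0.215686: log2(p) = -2.212994, -p*log2(p) = 0.477312
  p = 12/51 = 0.235294: log2(p) = -2.087463, -p*log2(p) = 0.491168
  p = 5/51 = 0.098039: log2(p) = -3.350497, -p*log2(p) = 0.328480
  p = 14/51 = 0.274510: log2(p) = -1.865070, -p*log2(p) = 0.511980
  p = 9/51 = 0.176471: log2(p) = -2.502500, -p*log2(p) = 0.441618
H = 0.477312 + 0.491168 + 0.328480 + 0.511980 + 0.441618 = 2.250558

H = 2.2506 bits/symbol


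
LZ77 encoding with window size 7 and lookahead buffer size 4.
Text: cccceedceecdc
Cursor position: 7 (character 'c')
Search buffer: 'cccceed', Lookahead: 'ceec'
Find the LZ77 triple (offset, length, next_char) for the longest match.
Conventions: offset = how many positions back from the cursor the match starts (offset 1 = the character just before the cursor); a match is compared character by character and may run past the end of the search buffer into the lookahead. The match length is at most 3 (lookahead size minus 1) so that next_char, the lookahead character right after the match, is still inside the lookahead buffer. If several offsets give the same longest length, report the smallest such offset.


Try each offset into the search buffer:
  offset=1 (pos 6, char 'd'): match length 0
  offset=2 (pos 5, char 'e'): match length 0
  offset=3 (pos 4, char 'e'): match length 0
  offset=4 (pos 3, char 'c'): match length 3
  offset=5 (pos 2, char 'c'): match length 1
  offset=6 (pos 1, char 'c'): match length 1
  offset=7 (pos 0, char 'c'): match length 1
Longest match has length 3 at offset 4.
next_char = character at position 7 + 3 = 10 -> 'c'

Best match: offset=4, length=3 (matching 'cee' starting at position 3)
LZ77 triple: (4, 3, 'c')


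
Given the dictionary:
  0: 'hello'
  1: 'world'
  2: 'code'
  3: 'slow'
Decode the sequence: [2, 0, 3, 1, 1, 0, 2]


Look up each index in the dictionary:
  2 -> 'code'
  0 -> 'hello'
  3 -> 'slow'
  1 -> 'world'
  1 -> 'world'
  0 -> 'hello'
  2 -> 'code'

Decoded: "code hello slow world world hello code"


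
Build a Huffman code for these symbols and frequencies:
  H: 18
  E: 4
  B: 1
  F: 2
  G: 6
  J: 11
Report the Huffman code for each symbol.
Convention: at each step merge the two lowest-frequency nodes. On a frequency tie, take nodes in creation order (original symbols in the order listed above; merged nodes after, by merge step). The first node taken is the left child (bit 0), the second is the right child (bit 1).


Huffman tree construction:
Step 1: Merge B(1) + F(2) = 3
Step 2: Merge (B+F)(3) + E(4) = 7
Step 3: Merge G(6) + ((B+F)+E)(7) = 13
Step 4: Merge J(11) + (G+((B+F)+E))(13) = 24
Step 5: Merge H(18) + (J+(G+((B+F)+E)))(24) = 42
Read each symbol's code off the tree from the root (left child = 0, right child = 1).

Codes:
  H: 0 (length 1)
  E: 1111 (length 4)
  B: 11100 (length 5)
  F: 11101 (length 5)
  G: 110 (length 3)
  J: 10 (length 2)
Average code length: 89/42 = 2.1190 bits/symbol


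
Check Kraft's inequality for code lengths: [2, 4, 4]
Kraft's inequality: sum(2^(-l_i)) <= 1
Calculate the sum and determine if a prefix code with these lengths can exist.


Sum = 2^(-2) + 2^(-4) + 2^(-4)
    = 0.25 + 0.0625 + 0.0625
    = 6/16 = 0.375
Since 0.375 <= 1, Kraft's inequality IS satisfied.
A prefix code with these lengths CAN exist.

Kraft sum = 0.375. Satisfied.


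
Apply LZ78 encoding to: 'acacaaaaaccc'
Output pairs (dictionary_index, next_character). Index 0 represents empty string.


LZ78 encoding steps:
Dictionary: {0: ''}
Step 1: w='' (idx 0), next='a' -> output (0, 'a'), add 'a' as idx 1
Step 2: w='' (idx 0), next='c' -> output (0, 'c'), add 'c' as idx 2
Step 3: w='a' (idx 1), next='c' -> output (1, 'c'), add 'ac' as idx 3
Step 4: w='a' (idx 1), next='a' -> output (1, 'a'), add 'aa' as idx 4
Step 5: w='aa' (idx 4), next='a' -> output (4, 'a'), add 'aaa' as idx 5
Step 6: w='c' (idx 2), next='c' -> output (2, 'c'), add 'cc' as idx 6
Step 7: w='c' (idx 2), end of input -> output (2, '')


Encoded: [(0, 'a'), (0, 'c'), (1, 'c'), (1, 'a'), (4, 'a'), (2, 'c'), (2, '')]


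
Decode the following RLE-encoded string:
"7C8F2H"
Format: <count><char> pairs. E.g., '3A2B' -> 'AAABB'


Expanding each <count><char> pair:
  7C -> 'CCCCCCC'
  8F -> 'FFFFFFFF'
  2H -> 'HH'

Decoded = CCCCCCCFFFFFFFFHH


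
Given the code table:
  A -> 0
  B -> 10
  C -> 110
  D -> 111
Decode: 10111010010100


Decoding:
10 -> B
111 -> D
0 -> A
10 -> B
0 -> A
10 -> B
10 -> B
0 -> A


Result: BDABABBA


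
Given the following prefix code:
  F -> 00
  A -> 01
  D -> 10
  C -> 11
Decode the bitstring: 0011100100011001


Decoding step by step:
Bits 00 -> F
Bits 11 -> C
Bits 10 -> D
Bits 01 -> A
Bits 00 -> F
Bits 01 -> A
Bits 10 -> D
Bits 01 -> A


Decoded message: FCDAFADA


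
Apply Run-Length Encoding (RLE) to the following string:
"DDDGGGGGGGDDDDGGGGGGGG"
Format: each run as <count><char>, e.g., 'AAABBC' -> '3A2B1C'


Scanning runs left to right:
  i=0: run of 'D' x 3 -> '3D'
  i=3: run of 'G' x 7 -> '7G'
  i=10: run of 'D' x 4 -> '4D'
  i=14: run of 'G' x 8 -> '8G'

RLE = 3D7G4D8G


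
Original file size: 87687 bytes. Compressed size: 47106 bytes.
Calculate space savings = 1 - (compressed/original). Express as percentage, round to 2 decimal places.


ratio = compressed/original = 47106/87687 = 0.537206
savings = 1 - ratio = 1 - 0.537206 = 0.462794
as a percentage: 0.462794 * 100 = 46.28%

Space savings = 1 - 47106/87687 = 46.28%


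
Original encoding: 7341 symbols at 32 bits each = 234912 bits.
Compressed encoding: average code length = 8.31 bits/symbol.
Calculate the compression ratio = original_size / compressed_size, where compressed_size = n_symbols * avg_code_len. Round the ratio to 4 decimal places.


original_size = n_symbols * orig_bits = 7341 * 32 = 234912 bits
compressed_size = n_symbols * avg_code_len = 7341 * 8.31 = 61003.71 bits
ratio = original_size / compressed_size = 234912 / 61003.71 = 3.8508

Compression ratio = 3.8508


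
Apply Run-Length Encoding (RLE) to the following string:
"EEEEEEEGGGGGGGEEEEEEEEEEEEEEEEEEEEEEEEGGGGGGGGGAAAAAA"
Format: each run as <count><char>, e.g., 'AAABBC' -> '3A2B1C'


Scanning runs left to right:
  i=0: run of 'E' x 7 -> '7E'
  i=7: run of 'G' x 7 -> '7G'
  i=14: run of 'E' x 24 -> '24E'
  i=38: run of 'G' x 9 -> '9G'
  i=47: run of 'A' x 6 -> '6A'

RLE = 7E7G24E9G6A


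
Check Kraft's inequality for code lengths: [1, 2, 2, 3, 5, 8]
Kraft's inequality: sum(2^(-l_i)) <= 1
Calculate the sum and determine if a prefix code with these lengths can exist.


Sum = 2^(-1) + 2^(-2) + 2^(-2) + 2^(-3) + 2^(-5) + 2^(-8)
    = 0.5 + 0.25 + 0.25 + 0.125 + 0.03125 + 0.00390625
    = 297/256 = 1.16015625
Since 1.16015625 > 1, Kraft's inequality is NOT satisfied.
A prefix code with these lengths CANNOT exist.

Kraft sum = 1.16015625. Not satisfied.


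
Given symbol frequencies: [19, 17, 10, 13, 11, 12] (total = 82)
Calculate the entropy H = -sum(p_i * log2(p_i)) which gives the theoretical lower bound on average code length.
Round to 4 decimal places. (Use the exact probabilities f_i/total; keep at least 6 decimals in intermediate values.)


Per-symbol terms -p_i * log2(p_i) with p_i = f_i/82:
  p = 19/82 = 0.231707: log2(p) = -2.109624, -p*log2(p) = 0.488815
  p = 17/82 = 0.207317: log2(p) = -2.270089, -p*log2(p) = 0.470628
  p = 10/82 = 0.121951: log2(p) = -3.035624, -p*log2(p) = 0.370198
  p = 13/82 = 0.158537: log2(p) = -2.657112, -p*log2(p) = 0.421250
  p = 11/82 = 0.134146: log2(p) = -2.898120, -p*log2(p) = 0.388772
  p = 12/82 = 0.146341: log2(p) = -2.772590, -p*log2(p) = 0.405745
H = 0.488815 + 0.470628 + 0.370198 + 0.421250 + 0.388772 + 0.405745 = 2.545408

H = 2.5454 bits/symbol


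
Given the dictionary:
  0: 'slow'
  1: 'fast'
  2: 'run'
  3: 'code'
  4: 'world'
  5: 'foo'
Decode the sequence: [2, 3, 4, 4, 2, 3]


Look up each index in the dictionary:
  2 -> 'run'
  3 -> 'code'
  4 -> 'world'
  4 -> 'world'
  2 -> 'run'
  3 -> 'code'

Decoded: "run code world world run code"


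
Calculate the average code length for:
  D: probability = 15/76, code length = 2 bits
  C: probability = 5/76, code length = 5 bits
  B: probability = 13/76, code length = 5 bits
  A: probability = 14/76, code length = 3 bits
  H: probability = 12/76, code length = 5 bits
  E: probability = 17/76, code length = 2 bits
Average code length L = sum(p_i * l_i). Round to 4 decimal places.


Weighted contributions p_i * l_i:
  D: (15/76) * 2 = 30/76
  C: (5/76) * 5 = 25/76
  B: (13/76) * 5 = 65/76
  A: (14/76) * 3 = 42/76
  H: (12/76) * 5 = 60/76
  E: (17/76) * 2 = 34/76
Sum = (30 + 25 + 65 + 42 + 60 + 34)/76 = 256/76

L = 256/76 = 3.3684 bits/symbol


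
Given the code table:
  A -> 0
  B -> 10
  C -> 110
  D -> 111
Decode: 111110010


Decoding:
111 -> D
110 -> C
0 -> A
10 -> B


Result: DCAB


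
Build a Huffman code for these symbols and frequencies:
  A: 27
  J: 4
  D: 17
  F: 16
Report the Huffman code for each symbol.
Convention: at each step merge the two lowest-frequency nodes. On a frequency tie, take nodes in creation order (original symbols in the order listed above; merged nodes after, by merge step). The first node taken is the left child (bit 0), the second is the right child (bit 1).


Huffman tree construction:
Step 1: Merge J(4) + F(16) = 20
Step 2: Merge D(17) + (J+F)(20) = 37
Step 3: Merge A(27) + (D+(J+F))(37) = 64
Read each symbol's code off the tree from the root (left child = 0, right child = 1).

Codes:
  A: 0 (length 1)
  J: 110 (length 3)
  D: 10 (length 2)
  F: 111 (length 3)
Average code length: 121/64 = 1.8906 bits/symbol


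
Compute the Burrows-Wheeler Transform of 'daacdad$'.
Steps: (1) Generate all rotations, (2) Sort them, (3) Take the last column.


Rotations (sorted):
  0: $daacdad -> last char: d
  1: aacdad$d -> last char: d
  2: acdad$da -> last char: a
  3: ad$daacd -> last char: d
  4: cdad$daa -> last char: a
  5: d$daacda -> last char: a
  6: daacdad$ -> last char: $
  7: dad$daac -> last char: c


BWT = ddadaa$c


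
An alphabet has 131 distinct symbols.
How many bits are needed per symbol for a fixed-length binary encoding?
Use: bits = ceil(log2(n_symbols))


log2(131) = 7.0334
Bracket: 2^7 = 128 < 131 <= 2^8 = 256
So ceil(log2(131)) = 8

bits = ceil(log2(131)) = ceil(7.0334) = 8 bits


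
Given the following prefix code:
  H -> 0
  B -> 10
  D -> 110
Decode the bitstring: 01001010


Decoding step by step:
Bits 0 -> H
Bits 10 -> B
Bits 0 -> H
Bits 10 -> B
Bits 10 -> B


Decoded message: HBHBB


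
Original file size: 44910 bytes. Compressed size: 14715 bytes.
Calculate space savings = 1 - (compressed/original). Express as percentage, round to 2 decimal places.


ratio = compressed/original = 14715/44910 = 0.327655
savings = 1 - ratio = 1 - 0.327655 = 0.672345
as a percentage: 0.672345 * 100 = 67.23%

Space savings = 1 - 14715/44910 = 67.23%


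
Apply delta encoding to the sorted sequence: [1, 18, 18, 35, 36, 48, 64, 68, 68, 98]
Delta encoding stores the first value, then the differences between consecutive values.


First value: 1
Deltas:
  18 - 1 = 17
  18 - 18 = 0
  35 - 18 = 17
  36 - 35 = 1
  48 - 36 = 12
  64 - 48 = 16
  68 - 64 = 4
  68 - 68 = 0
  98 - 68 = 30


Delta encoded: [1, 17, 0, 17, 1, 12, 16, 4, 0, 30]


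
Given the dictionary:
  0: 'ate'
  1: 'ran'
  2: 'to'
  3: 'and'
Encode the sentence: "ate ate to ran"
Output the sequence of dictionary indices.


Look up each word in the dictionary:
  'ate' -> 0
  'ate' -> 0
  'to' -> 2
  'ran' -> 1

Encoded: [0, 0, 2, 1]


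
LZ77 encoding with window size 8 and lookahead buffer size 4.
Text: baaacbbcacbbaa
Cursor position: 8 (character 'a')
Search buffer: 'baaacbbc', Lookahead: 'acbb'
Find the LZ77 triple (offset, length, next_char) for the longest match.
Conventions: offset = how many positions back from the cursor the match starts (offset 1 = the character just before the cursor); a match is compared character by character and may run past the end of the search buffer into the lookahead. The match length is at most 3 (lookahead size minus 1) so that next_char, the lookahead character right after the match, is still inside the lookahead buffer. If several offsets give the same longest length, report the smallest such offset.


Try each offset into the search buffer:
  offset=1 (pos 7, char 'c'): match length 0
  offset=2 (pos 6, char 'b'): match length 0
  offset=3 (pos 5, char 'b'): match length 0
  offset=4 (pos 4, char 'c'): match length 0
  offset=5 (pos 3, char 'a'): match length 3
  offset=6 (pos 2, char 'a'): match length 1
  offset=7 (pos 1, char 'a'): match length 1
  offset=8 (pos 0, char 'b'): match length 0
Longest match has length 3 at offset 5.
next_char = character at position 8 + 3 = 11 -> 'b'

Best match: offset=5, length=3 (matching 'acb' starting at position 3)
LZ77 triple: (5, 3, 'b')


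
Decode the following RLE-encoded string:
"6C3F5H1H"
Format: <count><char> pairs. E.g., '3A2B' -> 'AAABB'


Expanding each <count><char> pair:
  6C -> 'CCCCCC'
  3F -> 'FFF'
  5H -> 'HHHHH'
  1H -> 'H'

Decoded = CCCCCCFFFHHHHHH


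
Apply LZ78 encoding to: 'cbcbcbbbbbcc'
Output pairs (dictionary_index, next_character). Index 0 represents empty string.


LZ78 encoding steps:
Dictionary: {0: ''}
Step 1: w='' (idx 0), next='c' -> output (0, 'c'), add 'c' as idx 1
Step 2: w='' (idx 0), next='b' -> output (0, 'b'), add 'b' as idx 2
Step 3: w='c' (idx 1), next='b' -> output (1, 'b'), add 'cb' as idx 3
Step 4: w='cb' (idx 3), next='b' -> output (3, 'b'), add 'cbb' as idx 4
Step 5: w='b' (idx 2), next='b' -> output (2, 'b'), add 'bb' as idx 5
Step 6: w='b' (idx 2), next='c' -> output (2, 'c'), add 'bc' as idx 6
Step 7: w='c' (idx 1), end of input -> output (1, '')


Encoded: [(0, 'c'), (0, 'b'), (1, 'b'), (3, 'b'), (2, 'b'), (2, 'c'), (1, '')]


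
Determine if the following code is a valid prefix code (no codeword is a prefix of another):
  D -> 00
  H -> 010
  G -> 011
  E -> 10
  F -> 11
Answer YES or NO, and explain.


Checking each pair (does one codeword prefix another?):
  D='00' vs H='010': no prefix
  D='00' vs G='011': no prefix
  D='00' vs E='10': no prefix
  D='00' vs F='11': no prefix
  H='010' vs D='00': no prefix
  H='010' vs G='011': no prefix
  H='010' vs E='10': no prefix
  H='010' vs F='11': no prefix
  G='011' vs D='00': no prefix
  G='011' vs H='010': no prefix
  G='011' vs E='10': no prefix
  G='011' vs F='11': no prefix
  E='10' vs D='00': no prefix
  E='10' vs H='010': no prefix
  E='10' vs G='011': no prefix
  E='10' vs F='11': no prefix
  F='11' vs D='00': no prefix
  F='11' vs H='010': no prefix
  F='11' vs G='011': no prefix
  F='11' vs E='10': no prefix
No violation found over all pairs.

YES -- this is a valid prefix code. No codeword is a prefix of any other codeword.


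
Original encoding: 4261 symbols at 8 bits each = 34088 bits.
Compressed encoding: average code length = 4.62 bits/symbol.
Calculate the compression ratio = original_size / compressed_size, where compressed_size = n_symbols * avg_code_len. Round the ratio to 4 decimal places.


original_size = n_symbols * orig_bits = 4261 * 8 = 34088 bits
compressed_size = n_symbols * avg_code_len = 4261 * 4.62 = 19685.82 bits
ratio = original_size / compressed_size = 34088 / 19685.82 = 1.7316

Compression ratio = 1.7316


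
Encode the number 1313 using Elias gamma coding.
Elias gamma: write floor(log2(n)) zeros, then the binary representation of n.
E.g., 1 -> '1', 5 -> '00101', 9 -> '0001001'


num_bits = floor(log2(1313)) + 1 = 11
leading_zeros = num_bits - 1 = 10
binary(1313) = 10100100001

Elias gamma(1313) = '0000000000' + '10100100001' = 000000000010100100001 (21 bits)


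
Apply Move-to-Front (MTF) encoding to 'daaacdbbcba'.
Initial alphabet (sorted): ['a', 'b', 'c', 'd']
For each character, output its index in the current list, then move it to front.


MTF encoding:
'd': index 3 in ['a', 'b', 'c', 'd'] -> ['d', 'a', 'b', 'c']
'a': index 1 in ['d', 'a', 'b', 'c'] -> ['a', 'd', 'b', 'c']
'a': index 0 in ['a', 'd', 'b', 'c'] -> ['a', 'd', 'b', 'c']
'a': index 0 in ['a', 'd', 'b', 'c'] -> ['a', 'd', 'b', 'c']
'c': index 3 in ['a', 'd', 'b', 'c'] -> ['c', 'a', 'd', 'b']
'd': index 2 in ['c', 'a', 'd', 'b'] -> ['d', 'c', 'a', 'b']
'b': index 3 in ['d', 'c', 'a', 'b'] -> ['b', 'd', 'c', 'a']
'b': index 0 in ['b', 'd', 'c', 'a'] -> ['b', 'd', 'c', 'a']
'c': index 2 in ['b', 'd', 'c', 'a'] -> ['c', 'b', 'd', 'a']
'b': index 1 in ['c', 'b', 'd', 'a'] -> ['b', 'c', 'd', 'a']
'a': index 3 in ['b', 'c', 'd', 'a'] -> ['a', 'b', 'c', 'd']


Output: [3, 1, 0, 0, 3, 2, 3, 0, 2, 1, 3]


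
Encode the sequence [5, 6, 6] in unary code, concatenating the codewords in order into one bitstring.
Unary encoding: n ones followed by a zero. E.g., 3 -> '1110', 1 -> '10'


Encode each number as n ones followed by a terminating 0:
  5 -> 111110 (6 bits)
  6 -> 1111110 (7 bits)
  6 -> 1111110 (7 bits)
Total length = 6 + 7 + 7 = 20 bits.

Unary([5, 6, 6]) = 11111011111101111110 (20 bits)


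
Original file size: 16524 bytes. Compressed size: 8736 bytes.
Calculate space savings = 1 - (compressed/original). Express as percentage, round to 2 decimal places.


ratio = compressed/original = 8736/16524 = 0.528686
savings = 1 - ratio = 1 - 0.528686 = 0.471314
as a percentage: 0.471314 * 100 = 47.13%

Space savings = 1 - 8736/16524 = 47.13%


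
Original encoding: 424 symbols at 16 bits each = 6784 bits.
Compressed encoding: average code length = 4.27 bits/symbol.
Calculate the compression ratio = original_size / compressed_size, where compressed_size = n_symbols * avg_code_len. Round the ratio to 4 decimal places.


original_size = n_symbols * orig_bits = 424 * 16 = 6784 bits
compressed_size = n_symbols * avg_code_len = 424 * 4.27 = 1810.48 bits
ratio = original_size / compressed_size = 6784 / 1810.48 = 3.7471

Compression ratio = 3.7471


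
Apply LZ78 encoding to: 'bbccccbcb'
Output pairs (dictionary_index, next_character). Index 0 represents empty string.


LZ78 encoding steps:
Dictionary: {0: ''}
Step 1: w='' (idx 0), next='b' -> output (0, 'b'), add 'b' as idx 1
Step 2: w='b' (idx 1), next='c' -> output (1, 'c'), add 'bc' as idx 2
Step 3: w='' (idx 0), next='c' -> output (0, 'c'), add 'c' as idx 3
Step 4: w='c' (idx 3), next='c' -> output (3, 'c'), add 'cc' as idx 4
Step 5: w='bc' (idx 2), next='b' -> output (2, 'b'), add 'bcb' as idx 5


Encoded: [(0, 'b'), (1, 'c'), (0, 'c'), (3, 'c'), (2, 'b')]


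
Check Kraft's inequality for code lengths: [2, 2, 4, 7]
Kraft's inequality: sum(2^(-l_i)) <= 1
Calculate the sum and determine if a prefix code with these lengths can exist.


Sum = 2^(-2) + 2^(-2) + 2^(-4) + 2^(-7)
    = 0.25 + 0.25 + 0.0625 + 0.0078125
    = 73/128 = 0.5703125
Since 0.5703125 <= 1, Kraft's inequality IS satisfied.
A prefix code with these lengths CAN exist.

Kraft sum = 0.5703125. Satisfied.


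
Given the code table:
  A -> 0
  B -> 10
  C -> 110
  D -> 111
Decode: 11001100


Decoding:
110 -> C
0 -> A
110 -> C
0 -> A


Result: CACA


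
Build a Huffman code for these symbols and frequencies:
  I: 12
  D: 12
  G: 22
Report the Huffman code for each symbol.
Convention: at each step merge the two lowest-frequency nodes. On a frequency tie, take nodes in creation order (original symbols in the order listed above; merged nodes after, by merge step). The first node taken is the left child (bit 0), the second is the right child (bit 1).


Huffman tree construction:
Step 1: Merge I(12) + D(12) = 24
Step 2: Merge G(22) + (I+D)(24) = 46
Read each symbol's code off the tree from the root (left child = 0, right child = 1).

Codes:
  I: 10 (length 2)
  D: 11 (length 2)
  G: 0 (length 1)
Average code length: 70/46 = 1.5217 bits/symbol


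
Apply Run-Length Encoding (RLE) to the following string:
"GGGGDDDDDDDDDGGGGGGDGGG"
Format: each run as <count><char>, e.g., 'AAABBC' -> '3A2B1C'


Scanning runs left to right:
  i=0: run of 'G' x 4 -> '4G'
  i=4: run of 'D' x 9 -> '9D'
  i=13: run of 'G' x 6 -> '6G'
  i=19: run of 'D' x 1 -> '1D'
  i=20: run of 'G' x 3 -> '3G'

RLE = 4G9D6G1D3G


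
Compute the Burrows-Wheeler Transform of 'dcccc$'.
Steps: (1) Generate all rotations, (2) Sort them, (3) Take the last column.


Rotations (sorted):
  0: $dcccc -> last char: c
  1: c$dccc -> last char: c
  2: cc$dcc -> last char: c
  3: ccc$dc -> last char: c
  4: cccc$d -> last char: d
  5: dcccc$ -> last char: $


BWT = ccccd$


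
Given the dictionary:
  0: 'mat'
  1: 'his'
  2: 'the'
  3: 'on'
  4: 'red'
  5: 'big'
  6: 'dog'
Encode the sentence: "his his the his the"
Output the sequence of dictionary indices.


Look up each word in the dictionary:
  'his' -> 1
  'his' -> 1
  'the' -> 2
  'his' -> 1
  'the' -> 2

Encoded: [1, 1, 2, 1, 2]


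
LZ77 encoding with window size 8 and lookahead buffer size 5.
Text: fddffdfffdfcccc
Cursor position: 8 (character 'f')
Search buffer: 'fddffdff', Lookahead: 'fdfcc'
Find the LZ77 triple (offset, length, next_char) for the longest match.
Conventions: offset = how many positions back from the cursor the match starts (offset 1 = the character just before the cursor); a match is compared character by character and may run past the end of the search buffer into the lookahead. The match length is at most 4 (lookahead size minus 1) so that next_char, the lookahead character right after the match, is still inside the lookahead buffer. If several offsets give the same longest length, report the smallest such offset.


Try each offset into the search buffer:
  offset=1 (pos 7, char 'f'): match length 1
  offset=2 (pos 6, char 'f'): match length 1
  offset=3 (pos 5, char 'd'): match length 0
  offset=4 (pos 4, char 'f'): match length 3
  offset=5 (pos 3, char 'f'): match length 1
  offset=6 (pos 2, char 'd'): match length 0
  offset=7 (pos 1, char 'd'): match length 0
  offset=8 (pos 0, char 'f'): match length 2
Longest match has length 3 at offset 4.
next_char = character at position 8 + 3 = 11 -> 'c'

Best match: offset=4, length=3 (matching 'fdf' starting at position 4)
LZ77 triple: (4, 3, 'c')


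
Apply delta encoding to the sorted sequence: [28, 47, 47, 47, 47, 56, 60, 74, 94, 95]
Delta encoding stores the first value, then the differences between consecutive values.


First value: 28
Deltas:
  47 - 28 = 19
  47 - 47 = 0
  47 - 47 = 0
  47 - 47 = 0
  56 - 47 = 9
  60 - 56 = 4
  74 - 60 = 14
  94 - 74 = 20
  95 - 94 = 1


Delta encoded: [28, 19, 0, 0, 0, 9, 4, 14, 20, 1]


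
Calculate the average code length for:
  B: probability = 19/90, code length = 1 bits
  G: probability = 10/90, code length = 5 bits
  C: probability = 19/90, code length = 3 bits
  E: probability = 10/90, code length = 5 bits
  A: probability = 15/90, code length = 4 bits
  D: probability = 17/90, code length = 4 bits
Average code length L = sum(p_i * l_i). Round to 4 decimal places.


Weighted contributions p_i * l_i:
  B: (19/90) * 1 = 19/90
  G: (10/90) * 5 = 50/90
  C: (19/90) * 3 = 57/90
  E: (10/90) * 5 = 50/90
  A: (15/90) * 4 = 60/90
  D: (17/90) * 4 = 68/90
Sum = (19 + 50 + 57 + 50 + 60 + 68)/90 = 304/90

L = 304/90 = 3.3778 bits/symbol


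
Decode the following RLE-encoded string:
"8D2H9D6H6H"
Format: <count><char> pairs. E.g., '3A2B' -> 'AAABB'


Expanding each <count><char> pair:
  8D -> 'DDDDDDDD'
  2H -> 'HH'
  9D -> 'DDDDDDDDD'
  6H -> 'HHHHHH'
  6H -> 'HHHHHH'

Decoded = DDDDDDDDHHDDDDDDDDDHHHHHHHHHHHH


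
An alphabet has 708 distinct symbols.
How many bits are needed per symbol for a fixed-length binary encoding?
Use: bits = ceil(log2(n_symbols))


log2(708) = 9.4676
Bracket: 2^9 = 512 < 708 <= 2^10 = 1024
So ceil(log2(708)) = 10

bits = ceil(log2(708)) = ceil(9.4676) = 10 bits


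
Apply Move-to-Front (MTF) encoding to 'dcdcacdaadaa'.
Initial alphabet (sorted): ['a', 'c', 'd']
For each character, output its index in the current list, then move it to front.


MTF encoding:
'd': index 2 in ['a', 'c', 'd'] -> ['d', 'a', 'c']
'c': index 2 in ['d', 'a', 'c'] -> ['c', 'd', 'a']
'd': index 1 in ['c', 'd', 'a'] -> ['d', 'c', 'a']
'c': index 1 in ['d', 'c', 'a'] -> ['c', 'd', 'a']
'a': index 2 in ['c', 'd', 'a'] -> ['a', 'c', 'd']
'c': index 1 in ['a', 'c', 'd'] -> ['c', 'a', 'd']
'd': index 2 in ['c', 'a', 'd'] -> ['d', 'c', 'a']
'a': index 2 in ['d', 'c', 'a'] -> ['a', 'd', 'c']
'a': index 0 in ['a', 'd', 'c'] -> ['a', 'd', 'c']
'd': index 1 in ['a', 'd', 'c'] -> ['d', 'a', 'c']
'a': index 1 in ['d', 'a', 'c'] -> ['a', 'd', 'c']
'a': index 0 in ['a', 'd', 'c'] -> ['a', 'd', 'c']


Output: [2, 2, 1, 1, 2, 1, 2, 2, 0, 1, 1, 0]


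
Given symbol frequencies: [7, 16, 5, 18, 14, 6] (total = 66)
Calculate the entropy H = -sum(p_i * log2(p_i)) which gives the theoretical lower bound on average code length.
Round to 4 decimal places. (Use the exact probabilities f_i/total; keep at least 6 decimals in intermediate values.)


Per-symbol terms -p_i * log2(p_i) with p_i = f_i/66:
  p = 7/66 = 0.106061: log2(p) = -3.237039, -p*log2(p) = 0.343322
  p = 16/66 = 0.242424: log2(p) = -2.044394, -p*log2(p) = 0.495611
  p = 5/66 = 0.075758: log2(p) = -3.722466, -p*log2(p) = 0.282005
  p = 18/66 = 0.272727: log2(p) = -1.874469, -p*log2(p) = 0.511219
  p = 14/66 = 0.212121: log2(p) = -2.237039, -p*log2(p) = 0.474523
  p = 6/66 = 0.090909: log2(p) = -3.459432, -p*log2(p) = 0.314494
H = 0.343322 + 0.495611 + 0.282005 + 0.511219 + 0.474523 + 0.314494 = 2.421174

H = 2.4212 bits/symbol


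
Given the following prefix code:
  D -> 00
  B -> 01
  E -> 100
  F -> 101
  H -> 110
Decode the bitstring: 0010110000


Decoding step by step:
Bits 00 -> D
Bits 101 -> F
Bits 100 -> E
Bits 00 -> D


Decoded message: DFED


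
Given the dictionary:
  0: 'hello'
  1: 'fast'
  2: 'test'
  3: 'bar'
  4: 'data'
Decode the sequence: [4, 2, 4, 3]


Look up each index in the dictionary:
  4 -> 'data'
  2 -> 'test'
  4 -> 'data'
  3 -> 'bar'

Decoded: "data test data bar"


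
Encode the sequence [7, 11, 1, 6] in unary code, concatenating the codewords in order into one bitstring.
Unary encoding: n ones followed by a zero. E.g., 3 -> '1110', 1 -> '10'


Encode each number as n ones followed by a terminating 0:
  7 -> 11111110 (8 bits)
  11 -> 111111111110 (12 bits)
  1 -> 10 (2 bits)
  6 -> 1111110 (7 bits)
Total length = 8 + 12 + 2 + 7 = 29 bits.

Unary([7, 11, 1, 6]) = 11111110111111111110101111110 (29 bits)


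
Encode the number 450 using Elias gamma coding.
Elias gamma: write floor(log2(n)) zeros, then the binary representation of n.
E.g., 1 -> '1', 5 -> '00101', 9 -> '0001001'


num_bits = floor(log2(450)) + 1 = 9
leading_zeros = num_bits - 1 = 8
binary(450) = 111000010

Elias gamma(450) = '00000000' + '111000010' = 00000000111000010 (17 bits)


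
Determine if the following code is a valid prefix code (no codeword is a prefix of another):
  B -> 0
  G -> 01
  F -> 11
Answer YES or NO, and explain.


Checking each pair (does one codeword prefix another?):
  B='0' vs G='01': prefix -- VIOLATION

NO -- this is NOT a valid prefix code. B (0) is a prefix of G (01).


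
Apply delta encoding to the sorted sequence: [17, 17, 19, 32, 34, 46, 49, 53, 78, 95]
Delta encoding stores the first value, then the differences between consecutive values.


First value: 17
Deltas:
  17 - 17 = 0
  19 - 17 = 2
  32 - 19 = 13
  34 - 32 = 2
  46 - 34 = 12
  49 - 46 = 3
  53 - 49 = 4
  78 - 53 = 25
  95 - 78 = 17


Delta encoded: [17, 0, 2, 13, 2, 12, 3, 4, 25, 17]


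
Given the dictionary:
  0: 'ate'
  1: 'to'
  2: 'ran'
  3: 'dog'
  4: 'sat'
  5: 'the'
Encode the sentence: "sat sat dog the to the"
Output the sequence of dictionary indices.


Look up each word in the dictionary:
  'sat' -> 4
  'sat' -> 4
  'dog' -> 3
  'the' -> 5
  'to' -> 1
  'the' -> 5

Encoded: [4, 4, 3, 5, 1, 5]


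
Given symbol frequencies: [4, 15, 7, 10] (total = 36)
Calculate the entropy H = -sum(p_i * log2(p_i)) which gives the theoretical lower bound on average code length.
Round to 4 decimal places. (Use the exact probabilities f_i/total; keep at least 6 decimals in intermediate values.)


Per-symbol terms -p_i * log2(p_i) with p_i = f_i/36:
  p = 4/36 = 0.111111: log2(p) = -3.169925, -p*log2(p) = 0.352214
  p = 15/36 = 0.416667: log2(p) = -1.263034, -p*log2(p) = 0.526264
  p = 7/36 = 0.194444: log2(p) = -2.362570, -p*log2(p) = 0.459389
  p = 10/36 = 0.277778: log2(p) = -1.847997, -p*log2(p) = 0.513332
H = 0.352214 + 0.526264 + 0.459389 + 0.513332 = 1.851199

H = 1.8512 bits/symbol


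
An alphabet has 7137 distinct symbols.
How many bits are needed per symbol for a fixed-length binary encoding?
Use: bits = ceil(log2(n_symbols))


log2(7137) = 12.8011
Bracket: 2^12 = 4096 < 7137 <= 2^13 = 8192
So ceil(log2(7137)) = 13

bits = ceil(log2(7137)) = ceil(12.8011) = 13 bits


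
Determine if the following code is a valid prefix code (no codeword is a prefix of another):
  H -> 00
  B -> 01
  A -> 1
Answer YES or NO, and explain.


Checking each pair (does one codeword prefix another?):
  H='00' vs B='01': no prefix
  H='00' vs A='1': no prefix
  B='01' vs H='00': no prefix
  B='01' vs A='1': no prefix
  A='1' vs H='00': no prefix
  A='1' vs B='01': no prefix
No violation found over all pairs.

YES -- this is a valid prefix code. No codeword is a prefix of any other codeword.


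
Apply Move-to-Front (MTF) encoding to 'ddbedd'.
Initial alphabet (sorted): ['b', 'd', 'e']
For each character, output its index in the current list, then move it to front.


MTF encoding:
'd': index 1 in ['b', 'd', 'e'] -> ['d', 'b', 'e']
'd': index 0 in ['d', 'b', 'e'] -> ['d', 'b', 'e']
'b': index 1 in ['d', 'b', 'e'] -> ['b', 'd', 'e']
'e': index 2 in ['b', 'd', 'e'] -> ['e', 'b', 'd']
'd': index 2 in ['e', 'b', 'd'] -> ['d', 'e', 'b']
'd': index 0 in ['d', 'e', 'b'] -> ['d', 'e', 'b']


Output: [1, 0, 1, 2, 2, 0]


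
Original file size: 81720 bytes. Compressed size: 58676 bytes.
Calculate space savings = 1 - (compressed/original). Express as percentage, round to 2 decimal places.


ratio = compressed/original = 58676/81720 = 0.718013
savings = 1 - ratio = 1 - 0.718013 = 0.281987
as a percentage: 0.281987 * 100 = 28.2%

Space savings = 1 - 58676/81720 = 28.2%


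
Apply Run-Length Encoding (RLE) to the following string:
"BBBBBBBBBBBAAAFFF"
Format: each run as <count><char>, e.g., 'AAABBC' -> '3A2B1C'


Scanning runs left to right:
  i=0: run of 'B' x 11 -> '11B'
  i=11: run of 'A' x 3 -> '3A'
  i=14: run of 'F' x 3 -> '3F'

RLE = 11B3A3F


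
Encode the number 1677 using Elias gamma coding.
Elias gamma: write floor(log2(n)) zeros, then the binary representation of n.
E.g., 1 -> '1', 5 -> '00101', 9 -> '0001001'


num_bits = floor(log2(1677)) + 1 = 11
leading_zeros = num_bits - 1 = 10
binary(1677) = 11010001101

Elias gamma(1677) = '0000000000' + '11010001101' = 000000000011010001101 (21 bits)


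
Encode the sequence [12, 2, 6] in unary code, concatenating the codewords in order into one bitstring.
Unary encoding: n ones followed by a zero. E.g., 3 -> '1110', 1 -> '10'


Encode each number as n ones followed by a terminating 0:
  12 -> 1111111111110 (13 bits)
  2 -> 110 (3 bits)
  6 -> 1111110 (7 bits)
Total length = 13 + 3 + 7 = 23 bits.

Unary([12, 2, 6]) = 11111111111101101111110 (23 bits)


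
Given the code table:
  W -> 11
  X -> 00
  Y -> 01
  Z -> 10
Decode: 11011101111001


Decoding:
11 -> W
01 -> Y
11 -> W
01 -> Y
11 -> W
10 -> Z
01 -> Y


Result: WYWYWZY


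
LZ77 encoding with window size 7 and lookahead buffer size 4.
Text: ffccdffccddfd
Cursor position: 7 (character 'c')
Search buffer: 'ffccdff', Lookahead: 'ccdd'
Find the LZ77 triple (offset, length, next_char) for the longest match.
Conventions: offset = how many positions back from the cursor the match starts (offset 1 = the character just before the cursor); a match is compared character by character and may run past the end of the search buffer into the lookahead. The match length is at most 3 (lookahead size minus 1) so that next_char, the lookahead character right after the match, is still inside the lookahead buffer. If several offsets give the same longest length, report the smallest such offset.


Try each offset into the search buffer:
  offset=1 (pos 6, char 'f'): match length 0
  offset=2 (pos 5, char 'f'): match length 0
  offset=3 (pos 4, char 'd'): match length 0
  offset=4 (pos 3, char 'c'): match length 1
  offset=5 (pos 2, char 'c'): match length 3
  offset=6 (pos 1, char 'f'): match length 0
  offset=7 (pos 0, char 'f'): match length 0
Longest match has length 3 at offset 5.
next_char = character at position 7 + 3 = 10 -> 'd'

Best match: offset=5, length=3 (matching 'ccd' starting at position 2)
LZ77 triple: (5, 3, 'd')


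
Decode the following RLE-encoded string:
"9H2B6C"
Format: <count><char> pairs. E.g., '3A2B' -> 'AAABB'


Expanding each <count><char> pair:
  9H -> 'HHHHHHHHH'
  2B -> 'BB'
  6C -> 'CCCCCC'

Decoded = HHHHHHHHHBBCCCCCC


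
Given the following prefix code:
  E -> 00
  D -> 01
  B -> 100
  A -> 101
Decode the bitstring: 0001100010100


Decoding step by step:
Bits 00 -> E
Bits 01 -> D
Bits 100 -> B
Bits 01 -> D
Bits 01 -> D
Bits 00 -> E


Decoded message: EDBDDE


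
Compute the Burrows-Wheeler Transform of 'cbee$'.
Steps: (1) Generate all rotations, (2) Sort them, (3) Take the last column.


Rotations (sorted):
  0: $cbee -> last char: e
  1: bee$c -> last char: c
  2: cbee$ -> last char: $
  3: e$cbe -> last char: e
  4: ee$cb -> last char: b


BWT = ec$eb


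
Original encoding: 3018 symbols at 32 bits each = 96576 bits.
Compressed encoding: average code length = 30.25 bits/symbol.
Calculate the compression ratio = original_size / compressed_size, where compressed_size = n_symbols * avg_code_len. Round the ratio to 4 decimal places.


original_size = n_symbols * orig_bits = 3018 * 32 = 96576 bits
compressed_size = n_symbols * avg_code_len = 3018 * 30.25 = 91294.5 bits
ratio = original_size / compressed_size = 96576 / 91294.5 = 1.0579

Compression ratio = 1.0579


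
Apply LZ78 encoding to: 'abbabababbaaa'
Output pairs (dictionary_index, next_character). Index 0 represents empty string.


LZ78 encoding steps:
Dictionary: {0: ''}
Step 1: w='' (idx 0), next='a' -> output (0, 'a'), add 'a' as idx 1
Step 2: w='' (idx 0), next='b' -> output (0, 'b'), add 'b' as idx 2
Step 3: w='b' (idx 2), next='a' -> output (2, 'a'), add 'ba' as idx 3
Step 4: w='ba' (idx 3), next='b' -> output (3, 'b'), add 'bab' as idx 4
Step 5: w='a' (idx 1), next='b' -> output (1, 'b'), add 'ab' as idx 5
Step 6: w='ba' (idx 3), next='a' -> output (3, 'a'), add 'baa' as idx 6
Step 7: w='a' (idx 1), end of input -> output (1, '')


Encoded: [(0, 'a'), (0, 'b'), (2, 'a'), (3, 'b'), (1, 'b'), (3, 'a'), (1, '')]


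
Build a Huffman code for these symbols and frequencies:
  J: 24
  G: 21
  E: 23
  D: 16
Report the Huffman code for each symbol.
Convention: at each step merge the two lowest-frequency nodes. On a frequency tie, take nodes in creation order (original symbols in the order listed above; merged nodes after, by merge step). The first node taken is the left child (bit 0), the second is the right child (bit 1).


Huffman tree construction:
Step 1: Merge D(16) + G(21) = 37
Step 2: Merge E(23) + J(24) = 47
Step 3: Merge (D+G)(37) + (E+J)(47) = 84
Read each symbol's code off the tree from the root (left child = 0, right child = 1).

Codes:
  J: 11 (length 2)
  G: 01 (length 2)
  E: 10 (length 2)
  D: 00 (length 2)
Average code length: 168/84 = 2.0000 bits/symbol


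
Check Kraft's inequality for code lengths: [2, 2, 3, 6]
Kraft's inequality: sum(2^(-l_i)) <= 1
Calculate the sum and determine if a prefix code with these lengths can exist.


Sum = 2^(-2) + 2^(-2) + 2^(-3) + 2^(-6)
    = 0.25 + 0.25 + 0.125 + 0.015625
    = 41/64 = 0.640625
Since 0.640625 <= 1, Kraft's inequality IS satisfied.
A prefix code with these lengths CAN exist.

Kraft sum = 0.640625. Satisfied.
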